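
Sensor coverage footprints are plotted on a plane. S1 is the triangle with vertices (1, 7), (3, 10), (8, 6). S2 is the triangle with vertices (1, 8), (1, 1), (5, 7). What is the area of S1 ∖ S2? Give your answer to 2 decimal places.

|S1| = 11.5, |S1∩S2| = 2.7578.
|S1 ∖ S2| = |S1| − |S1∩S2| = 11.5 − 2.7578 = 8.74.

8.74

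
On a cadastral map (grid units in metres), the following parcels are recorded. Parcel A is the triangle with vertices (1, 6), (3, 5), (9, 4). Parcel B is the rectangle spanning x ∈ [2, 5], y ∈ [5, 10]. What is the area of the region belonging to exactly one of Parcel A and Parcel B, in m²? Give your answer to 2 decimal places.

|Parcel A| = 2, |Parcel B| = 15, |Parcel A∩Parcel B| = 0.875.
|Parcel A △ Parcel B| = |Parcel A| + |Parcel B| − 2·|Parcel A∩Parcel B| = 2 + 15 − 1.75 = 15.25.

15.25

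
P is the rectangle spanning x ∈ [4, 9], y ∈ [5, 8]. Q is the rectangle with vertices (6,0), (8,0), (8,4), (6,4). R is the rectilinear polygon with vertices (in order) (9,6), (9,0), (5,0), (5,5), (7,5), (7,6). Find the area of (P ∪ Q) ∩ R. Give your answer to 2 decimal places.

10.00

|P ∪ Q| = 23.
|(P ∪ Q) ∩ R| = 10.00.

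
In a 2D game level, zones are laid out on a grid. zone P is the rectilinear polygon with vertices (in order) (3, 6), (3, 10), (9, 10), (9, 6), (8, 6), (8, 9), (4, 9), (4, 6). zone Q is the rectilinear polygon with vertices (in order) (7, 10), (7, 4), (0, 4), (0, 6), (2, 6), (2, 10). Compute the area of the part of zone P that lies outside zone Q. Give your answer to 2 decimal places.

5.00

|zone P| = 12, |zone P∩zone Q| = 7.
|zone P ∖ zone Q| = |zone P| − |zone P∩zone Q| = 12 − 7 = 5.00.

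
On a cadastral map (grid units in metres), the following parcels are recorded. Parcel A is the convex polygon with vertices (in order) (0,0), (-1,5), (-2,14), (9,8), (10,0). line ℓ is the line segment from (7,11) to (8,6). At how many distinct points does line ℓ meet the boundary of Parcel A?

The segment meets the boundary at (7.429,8.857).

1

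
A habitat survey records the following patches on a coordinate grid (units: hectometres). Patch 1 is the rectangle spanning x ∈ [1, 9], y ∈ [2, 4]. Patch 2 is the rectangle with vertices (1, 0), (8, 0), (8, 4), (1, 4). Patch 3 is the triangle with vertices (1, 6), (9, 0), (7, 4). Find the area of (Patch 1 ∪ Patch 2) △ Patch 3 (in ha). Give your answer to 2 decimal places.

|Patch 1 ∪ Patch 2| = 30.
|(Patch 1 ∪ Patch 2) ∩ Patch 3| = 6.0417.
|(Patch 1 ∪ Patch 2) △ Patch 3| = 30 + 10 − 12.0833 = 27.92.

27.92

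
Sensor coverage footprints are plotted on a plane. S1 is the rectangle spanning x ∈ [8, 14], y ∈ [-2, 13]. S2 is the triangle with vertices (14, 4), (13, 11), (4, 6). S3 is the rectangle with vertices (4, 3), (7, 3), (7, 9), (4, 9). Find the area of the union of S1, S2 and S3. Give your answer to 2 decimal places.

110.64

By inclusion–exclusion:
Individual areas: |S1| = 90, |S2| = 34, |S3| = 18.
|S1∩S2| = 27.9556.
|S1∩S3| = 0 (no overlap).
|S2∩S3| = 3.4.
|S1∩S2∩S3| = 0.
|S1 ∪ S2 ∪ S3| = 142 − 31.3556 + 0 = 110.64.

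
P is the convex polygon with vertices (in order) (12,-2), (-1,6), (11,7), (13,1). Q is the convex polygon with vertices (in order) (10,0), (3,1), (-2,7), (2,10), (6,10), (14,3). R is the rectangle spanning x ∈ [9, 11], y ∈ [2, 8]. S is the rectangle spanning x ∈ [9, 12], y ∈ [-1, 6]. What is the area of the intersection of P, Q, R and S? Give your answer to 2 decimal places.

7.92

The intersection is the polygon with vertices (11,5.625), (11,2), (9,2), (9,6), (10.571,6).
By the shoelace formula its area is 7.92.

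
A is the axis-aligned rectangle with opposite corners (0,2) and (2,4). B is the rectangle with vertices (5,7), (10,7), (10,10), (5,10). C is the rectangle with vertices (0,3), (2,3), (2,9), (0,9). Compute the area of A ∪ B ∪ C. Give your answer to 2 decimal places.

29.00

By inclusion–exclusion:
Individual areas: |A| = 4, |B| = 15, |C| = 12.
|A∩B| = 0 (no overlap).
|A∩C|: x∈[0,2], y∈[3,4] → 2·1 = 2.
|B∩C| = 0 (no overlap).
|A∩B∩C| = 0.
|A ∪ B ∪ C| = 31 − 2 + 0 = 29.00.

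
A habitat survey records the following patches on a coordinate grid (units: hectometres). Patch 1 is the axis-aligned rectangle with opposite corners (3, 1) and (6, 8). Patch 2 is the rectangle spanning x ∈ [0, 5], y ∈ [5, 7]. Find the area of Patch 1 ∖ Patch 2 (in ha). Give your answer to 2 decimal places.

17.00

|Patch 1∩Patch 2|: x∈[3,5], y∈[5,7] → 2·2 = 4.
|Patch 1| = 21.
|Patch 1 ∖ Patch 2| = |Patch 1| − |Patch 1∩Patch 2| = 21 − 4 = 17.00.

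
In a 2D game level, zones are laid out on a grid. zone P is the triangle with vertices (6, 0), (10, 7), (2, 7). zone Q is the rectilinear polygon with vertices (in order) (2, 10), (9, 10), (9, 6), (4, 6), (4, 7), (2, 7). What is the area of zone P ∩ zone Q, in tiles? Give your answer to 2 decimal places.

5.00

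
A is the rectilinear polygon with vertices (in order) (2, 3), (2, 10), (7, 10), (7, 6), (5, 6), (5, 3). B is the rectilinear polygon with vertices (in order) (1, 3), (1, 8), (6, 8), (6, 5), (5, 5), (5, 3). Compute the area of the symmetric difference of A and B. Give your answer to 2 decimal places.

|A| = 29, |B| = 23, |A∩B| = 17.
|A △ B| = |A| + |B| − 2·|A∩B| = 29 + 23 − 34 = 18.00.

18.00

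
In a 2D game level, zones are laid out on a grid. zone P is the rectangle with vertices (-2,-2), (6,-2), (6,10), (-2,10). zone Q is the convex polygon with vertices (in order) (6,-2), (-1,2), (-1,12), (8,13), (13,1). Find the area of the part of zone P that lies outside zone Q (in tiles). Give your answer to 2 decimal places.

|zone P| = 96, |zone P∩zone Q| = 70.
|zone P ∖ zone Q| = |zone P| − |zone P∩zone Q| = 96 − 70 = 26.00.

26.00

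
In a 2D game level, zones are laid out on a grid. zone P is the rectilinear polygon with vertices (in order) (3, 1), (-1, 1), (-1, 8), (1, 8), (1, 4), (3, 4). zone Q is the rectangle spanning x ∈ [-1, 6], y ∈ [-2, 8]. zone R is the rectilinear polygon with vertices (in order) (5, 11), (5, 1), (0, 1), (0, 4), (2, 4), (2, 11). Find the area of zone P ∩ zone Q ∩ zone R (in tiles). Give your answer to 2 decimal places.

The intersection is the polygon with vertices (2,4), (3,4), (3,1), (0,1), (0,4), (1,4).
By the shoelace formula its area is 9.00.

9.00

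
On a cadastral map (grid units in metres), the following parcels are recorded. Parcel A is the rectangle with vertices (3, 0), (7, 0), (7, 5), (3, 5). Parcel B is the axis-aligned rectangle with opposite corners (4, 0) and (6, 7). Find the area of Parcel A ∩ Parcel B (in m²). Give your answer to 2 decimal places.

|Parcel A∩Parcel B|: x∈[4,6], y∈[0,5] → 2·5 = 10.

10.00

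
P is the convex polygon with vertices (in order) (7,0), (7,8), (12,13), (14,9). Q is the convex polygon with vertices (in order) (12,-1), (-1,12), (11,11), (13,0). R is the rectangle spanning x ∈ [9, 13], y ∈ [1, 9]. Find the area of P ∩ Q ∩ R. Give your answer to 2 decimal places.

The intersection is the polygon with vertices (11.863,6.253), (9,2.571), (9,9), (11.364,9).
By the shoelace formula its area is 12.45.

12.45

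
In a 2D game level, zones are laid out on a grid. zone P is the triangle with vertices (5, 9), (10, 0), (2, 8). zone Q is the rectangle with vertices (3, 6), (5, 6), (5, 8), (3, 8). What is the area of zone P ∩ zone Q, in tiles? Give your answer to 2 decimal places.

The intersection is the polygon with vertices (3,7), (3,8), (5,8), (5,6), (4,6).
By the shoelace formula its area is 3.50.

3.50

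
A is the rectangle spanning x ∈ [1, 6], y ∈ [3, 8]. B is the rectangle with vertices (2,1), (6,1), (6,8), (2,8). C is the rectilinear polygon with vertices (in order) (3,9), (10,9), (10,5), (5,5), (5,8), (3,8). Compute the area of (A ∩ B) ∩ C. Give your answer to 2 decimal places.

3.00

|A ∩ B| = 20.
|(A ∩ B) ∩ C| = 3.00.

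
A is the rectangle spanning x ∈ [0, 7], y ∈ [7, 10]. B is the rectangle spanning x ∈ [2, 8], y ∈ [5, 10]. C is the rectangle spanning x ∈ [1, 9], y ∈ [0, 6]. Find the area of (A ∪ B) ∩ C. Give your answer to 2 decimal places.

6.00

The region (A ∪ B) ∩ C is the polygon with vertices (8,5), (2,5), (2,6), (8,6).
By the shoelace formula its area is 6.00.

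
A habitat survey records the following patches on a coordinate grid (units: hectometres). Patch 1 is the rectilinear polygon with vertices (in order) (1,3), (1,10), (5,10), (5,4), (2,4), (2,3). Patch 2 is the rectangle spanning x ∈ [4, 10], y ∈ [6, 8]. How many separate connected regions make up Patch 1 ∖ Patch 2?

1

Patch 1 ∖ Patch 2 is a single connected region.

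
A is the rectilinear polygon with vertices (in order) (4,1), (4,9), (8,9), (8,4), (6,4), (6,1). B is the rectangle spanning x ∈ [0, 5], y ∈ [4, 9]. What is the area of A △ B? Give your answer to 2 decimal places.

|A| = 26, |B| = 25, |A∩B| = 5.
|A △ B| = |A| + |B| − 2·|A∩B| = 26 + 25 − 10 = 41.00.

41.00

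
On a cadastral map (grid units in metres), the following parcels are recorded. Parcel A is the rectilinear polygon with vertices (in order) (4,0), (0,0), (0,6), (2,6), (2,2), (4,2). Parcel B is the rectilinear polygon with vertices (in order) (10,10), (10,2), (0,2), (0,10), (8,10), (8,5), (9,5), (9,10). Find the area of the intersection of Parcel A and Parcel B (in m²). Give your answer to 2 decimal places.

8.00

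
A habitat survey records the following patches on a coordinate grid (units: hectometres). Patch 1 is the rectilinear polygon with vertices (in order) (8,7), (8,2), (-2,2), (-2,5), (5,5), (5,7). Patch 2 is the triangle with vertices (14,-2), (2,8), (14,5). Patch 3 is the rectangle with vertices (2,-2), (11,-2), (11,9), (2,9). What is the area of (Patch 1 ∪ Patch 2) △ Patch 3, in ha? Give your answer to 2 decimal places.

|Patch 1 ∪ Patch 2| = 70.25.
|(Patch 1 ∪ Patch 2) ∩ Patch 3| = 39.875.
|(Patch 1 ∪ Patch 2) △ Patch 3| = 70.25 + 99 − 79.75 = 89.50.

89.50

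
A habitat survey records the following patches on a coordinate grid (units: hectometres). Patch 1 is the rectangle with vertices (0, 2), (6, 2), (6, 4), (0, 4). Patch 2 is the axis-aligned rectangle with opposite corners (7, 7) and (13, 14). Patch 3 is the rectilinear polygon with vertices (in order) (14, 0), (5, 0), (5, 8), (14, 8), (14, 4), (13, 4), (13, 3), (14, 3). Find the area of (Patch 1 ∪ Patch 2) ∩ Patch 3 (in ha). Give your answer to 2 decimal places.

8.00

|Patch 1 ∪ Patch 2| = 54.
|(Patch 1 ∪ Patch 2) ∩ Patch 3| = 8.00.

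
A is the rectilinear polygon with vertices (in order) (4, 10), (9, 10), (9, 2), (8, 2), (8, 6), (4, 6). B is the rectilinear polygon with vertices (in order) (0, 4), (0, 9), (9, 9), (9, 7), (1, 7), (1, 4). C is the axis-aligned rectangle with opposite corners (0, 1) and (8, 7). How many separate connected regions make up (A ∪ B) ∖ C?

1

(A ∪ B) ∖ C is a single connected region.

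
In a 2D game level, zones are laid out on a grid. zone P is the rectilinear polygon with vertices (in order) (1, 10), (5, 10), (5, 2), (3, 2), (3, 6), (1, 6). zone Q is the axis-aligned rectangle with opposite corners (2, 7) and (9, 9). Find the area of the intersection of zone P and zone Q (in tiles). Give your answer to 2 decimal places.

6.00

The intersection is the polygon with vertices (5,7), (2,7), (2,9), (5,9).
By the shoelace formula its area is 6.00.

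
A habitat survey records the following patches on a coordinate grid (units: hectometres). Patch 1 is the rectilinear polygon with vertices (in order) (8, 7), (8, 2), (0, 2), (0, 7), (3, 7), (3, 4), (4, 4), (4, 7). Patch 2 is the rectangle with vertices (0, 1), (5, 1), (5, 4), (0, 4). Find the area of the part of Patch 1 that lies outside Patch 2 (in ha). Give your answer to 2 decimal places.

|Patch 1| = 37, |Patch 1∩Patch 2| = 10.
|Patch 1 ∖ Patch 2| = |Patch 1| − |Patch 1∩Patch 2| = 37 − 10 = 27.00.

27.00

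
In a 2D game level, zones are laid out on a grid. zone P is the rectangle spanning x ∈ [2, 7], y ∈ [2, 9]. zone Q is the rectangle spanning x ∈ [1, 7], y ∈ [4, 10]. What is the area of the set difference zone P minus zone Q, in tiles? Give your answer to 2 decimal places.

10.00

|zone P∩zone Q|: x∈[2,7], y∈[4,9] → 5·5 = 25.
|zone P| = 35.
|zone P ∖ zone Q| = |zone P| − |zone P∩zone Q| = 35 − 25 = 10.00.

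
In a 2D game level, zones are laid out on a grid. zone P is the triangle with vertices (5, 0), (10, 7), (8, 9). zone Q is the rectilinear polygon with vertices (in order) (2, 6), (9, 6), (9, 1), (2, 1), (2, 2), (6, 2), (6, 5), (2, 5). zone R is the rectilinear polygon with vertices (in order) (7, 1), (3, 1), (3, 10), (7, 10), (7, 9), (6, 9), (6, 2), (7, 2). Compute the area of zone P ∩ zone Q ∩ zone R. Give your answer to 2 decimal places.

0.57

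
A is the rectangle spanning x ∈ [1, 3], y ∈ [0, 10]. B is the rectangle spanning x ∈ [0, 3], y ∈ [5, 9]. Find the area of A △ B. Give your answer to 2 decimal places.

|A∩B|: x∈[1,3], y∈[5,9] → 2·4 = 8.
|A △ B| = |A| + |B| − 2·|A∩B| = 20 + 12 − 16 = 16.00.

16.00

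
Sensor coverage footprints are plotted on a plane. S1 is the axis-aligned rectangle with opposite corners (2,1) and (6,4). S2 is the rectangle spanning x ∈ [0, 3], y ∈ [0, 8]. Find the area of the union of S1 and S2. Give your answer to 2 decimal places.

33.00

By inclusion–exclusion:
Individual areas: |S1| = 12, |S2| = 24.
|S1∩S2|: x∈[2,3], y∈[1,4] → 1·3 = 3.
|S1 ∪ S2| = 36 − 3 = 33.00.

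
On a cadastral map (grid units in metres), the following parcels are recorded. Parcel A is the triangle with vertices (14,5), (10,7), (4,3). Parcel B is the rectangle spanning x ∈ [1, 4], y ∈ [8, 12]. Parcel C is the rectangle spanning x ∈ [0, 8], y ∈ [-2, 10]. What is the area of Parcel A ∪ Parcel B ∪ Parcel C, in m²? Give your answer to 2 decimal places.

By inclusion–exclusion:
Individual areas: |Parcel A| = 14, |Parcel B| = 12, |Parcel C| = 96.
|Parcel A∩Parcel B| = 0.
|Parcel A∩Parcel C| = 3.7333.
|Parcel B∩Parcel C|: x∈[1,4], y∈[8,10] → 3·2 = 6.
|Parcel A∩Parcel B∩Parcel C| = 0.
|Parcel A ∪ Parcel B ∪ Parcel C| = 122 − 9.7333 + 0 = 112.27.

112.27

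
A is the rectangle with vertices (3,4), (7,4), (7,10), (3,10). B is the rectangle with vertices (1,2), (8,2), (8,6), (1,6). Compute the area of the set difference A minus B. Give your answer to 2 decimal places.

16.00

|A∩B|: x∈[3,7], y∈[4,6] → 4·2 = 8.
|A| = 24.
|A ∖ B| = |A| − |A∩B| = 24 − 8 = 16.00.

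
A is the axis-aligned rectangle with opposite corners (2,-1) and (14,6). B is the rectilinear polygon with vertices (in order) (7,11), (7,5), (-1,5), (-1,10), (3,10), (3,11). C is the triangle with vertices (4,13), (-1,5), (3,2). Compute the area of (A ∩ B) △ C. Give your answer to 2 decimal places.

25.86

|A ∩ B| = 5.
|(A ∩ B) ∩ C| = 1.3182.
|(A ∩ B) △ C| = 5 + 23.5 − 2.6364 = 25.86.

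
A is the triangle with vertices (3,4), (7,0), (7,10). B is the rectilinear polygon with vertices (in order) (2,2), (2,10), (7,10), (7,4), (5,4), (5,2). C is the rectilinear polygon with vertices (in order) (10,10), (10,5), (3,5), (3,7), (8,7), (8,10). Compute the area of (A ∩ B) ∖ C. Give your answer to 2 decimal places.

|A ∩ B| = 14.
|(A ∩ B) ∩ C| = 5.3333.
|(A ∩ B) ∖ C| = 14 − 5.3333 = 8.67.

8.67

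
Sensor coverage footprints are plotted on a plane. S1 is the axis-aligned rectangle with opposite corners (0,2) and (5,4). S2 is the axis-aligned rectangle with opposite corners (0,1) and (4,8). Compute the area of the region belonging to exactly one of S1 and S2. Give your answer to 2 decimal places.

|S1∩S2|: x∈[0,4], y∈[2,4] → 4·2 = 8.
|S1 △ S2| = |S1| + |S2| − 2·|S1∩S2| = 10 + 28 − 16 = 22.00.

22.00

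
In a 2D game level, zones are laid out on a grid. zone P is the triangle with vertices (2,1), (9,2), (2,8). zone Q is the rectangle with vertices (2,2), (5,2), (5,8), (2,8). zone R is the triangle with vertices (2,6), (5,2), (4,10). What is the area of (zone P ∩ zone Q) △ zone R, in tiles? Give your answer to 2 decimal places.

|zone P ∩ zone Q| = 14.1429.
|(zone P ∩ zone Q) ∩ zone R| = 6.62.
|(zone P ∩ zone Q) △ zone R| = 14.1429 + 10 − 13.24 = 10.90.

10.90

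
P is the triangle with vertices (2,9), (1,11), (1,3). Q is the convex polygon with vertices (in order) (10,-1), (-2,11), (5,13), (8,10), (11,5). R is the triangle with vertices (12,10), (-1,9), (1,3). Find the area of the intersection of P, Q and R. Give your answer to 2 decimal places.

1.39

The intersection is the polygon with vertices (2,9), (1.714,7.286), (1,8), (1,9.154), (1.889,9.222).
By the shoelace formula its area is 1.39.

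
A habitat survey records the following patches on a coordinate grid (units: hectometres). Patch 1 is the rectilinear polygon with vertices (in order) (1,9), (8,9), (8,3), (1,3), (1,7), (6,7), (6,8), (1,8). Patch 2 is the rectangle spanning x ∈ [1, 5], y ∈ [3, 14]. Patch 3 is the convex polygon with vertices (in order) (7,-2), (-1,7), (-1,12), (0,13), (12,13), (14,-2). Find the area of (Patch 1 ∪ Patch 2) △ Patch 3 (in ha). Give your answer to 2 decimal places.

123.22

|Patch 1 ∪ Patch 2| = 61.
|(Patch 1 ∪ Patch 2) ∩ Patch 3| = 55.6389.
|(Patch 1 ∪ Patch 2) △ Patch 3| = 61 + 173.5 − 111.2778 = 123.22.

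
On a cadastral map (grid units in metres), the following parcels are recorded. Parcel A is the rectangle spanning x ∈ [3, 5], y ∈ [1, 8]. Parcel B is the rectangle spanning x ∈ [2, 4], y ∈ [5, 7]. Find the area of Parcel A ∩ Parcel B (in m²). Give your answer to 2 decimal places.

2.00

|Parcel A∩Parcel B|: x∈[3,4], y∈[5,7] → 1·2 = 2.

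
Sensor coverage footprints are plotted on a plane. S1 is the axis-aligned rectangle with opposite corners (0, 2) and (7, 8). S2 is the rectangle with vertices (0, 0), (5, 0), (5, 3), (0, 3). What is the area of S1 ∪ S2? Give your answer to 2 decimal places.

By inclusion–exclusion:
Individual areas: |S1| = 42, |S2| = 15.
|S1∩S2|: x∈[0,5], y∈[2,3] → 5·1 = 5.
|S1 ∪ S2| = 57 − 5 = 52.00.

52.00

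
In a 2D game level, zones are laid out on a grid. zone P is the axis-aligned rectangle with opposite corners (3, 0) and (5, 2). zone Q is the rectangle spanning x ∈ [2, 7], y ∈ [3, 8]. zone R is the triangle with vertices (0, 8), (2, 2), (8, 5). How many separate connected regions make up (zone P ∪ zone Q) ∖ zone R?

3

(zone P ∪ zone Q) ∖ zone R splits into 3 disjoint pieces (area 4, area 2.25, area 8.4375).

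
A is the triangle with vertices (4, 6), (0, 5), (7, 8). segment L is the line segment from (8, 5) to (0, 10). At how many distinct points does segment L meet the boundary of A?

2

The segment meets the boundary at (4.746,7.034), (5.161,6.774).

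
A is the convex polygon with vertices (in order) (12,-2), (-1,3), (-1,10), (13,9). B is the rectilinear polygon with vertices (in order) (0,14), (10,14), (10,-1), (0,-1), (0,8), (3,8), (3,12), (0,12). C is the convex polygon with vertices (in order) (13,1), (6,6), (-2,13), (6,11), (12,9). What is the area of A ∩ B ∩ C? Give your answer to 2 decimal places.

The intersection is the polygon with vertices (3,9.714), (10,9.214), (10,3.143), (6,6), (3,8.625).
By the shoelace formula its area is 26.03.

26.03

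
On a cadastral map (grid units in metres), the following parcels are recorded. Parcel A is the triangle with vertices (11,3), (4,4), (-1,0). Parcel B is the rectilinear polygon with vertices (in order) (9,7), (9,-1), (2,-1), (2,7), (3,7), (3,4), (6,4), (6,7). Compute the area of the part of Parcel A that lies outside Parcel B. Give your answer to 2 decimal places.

3.26

|Parcel A| = 16.5, |Parcel A∩Parcel B| = 13.2393.
|Parcel A ∖ Parcel B| = |Parcel A| − |Parcel A∩Parcel B| = 16.5 − 13.2393 = 3.26.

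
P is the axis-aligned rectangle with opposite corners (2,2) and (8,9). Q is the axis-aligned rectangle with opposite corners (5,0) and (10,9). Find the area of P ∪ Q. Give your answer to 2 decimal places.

By inclusion–exclusion:
Individual areas: |P| = 42, |Q| = 45.
|P∩Q|: x∈[5,8], y∈[2,9] → 3·7 = 21.
|P ∪ Q| = 87 − 21 = 66.00.

66.00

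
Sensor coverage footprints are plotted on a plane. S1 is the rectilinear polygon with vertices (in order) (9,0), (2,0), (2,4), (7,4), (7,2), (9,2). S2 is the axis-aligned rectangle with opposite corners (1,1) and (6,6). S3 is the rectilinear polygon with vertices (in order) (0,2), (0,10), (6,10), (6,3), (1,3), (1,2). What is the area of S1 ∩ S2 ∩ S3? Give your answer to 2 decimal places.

4.00

The intersection is the polygon with vertices (6,4), (6,3), (2,3), (2,4).
By the shoelace formula its area is 4.00.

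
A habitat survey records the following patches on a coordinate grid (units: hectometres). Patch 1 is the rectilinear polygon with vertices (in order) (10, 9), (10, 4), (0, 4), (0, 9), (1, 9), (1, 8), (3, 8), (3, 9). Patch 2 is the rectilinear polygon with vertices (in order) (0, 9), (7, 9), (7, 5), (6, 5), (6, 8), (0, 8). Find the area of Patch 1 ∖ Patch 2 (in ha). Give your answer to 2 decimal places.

40.00

|Patch 1| = 48, |Patch 1∩Patch 2| = 8.
|Patch 1 ∖ Patch 2| = |Patch 1| − |Patch 1∩Patch 2| = 48 − 8 = 40.00.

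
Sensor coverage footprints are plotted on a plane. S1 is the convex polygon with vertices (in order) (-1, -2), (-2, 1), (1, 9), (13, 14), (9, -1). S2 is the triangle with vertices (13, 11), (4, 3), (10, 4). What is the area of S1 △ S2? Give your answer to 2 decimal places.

126.21

|S1| = 142.5, |S2| = 19.5, |S1∩S2| = 17.8963.
|S1 △ S2| = |S1| + |S2| − 2·|S1∩S2| = 142.5 + 19.5 − 35.7927 = 126.21.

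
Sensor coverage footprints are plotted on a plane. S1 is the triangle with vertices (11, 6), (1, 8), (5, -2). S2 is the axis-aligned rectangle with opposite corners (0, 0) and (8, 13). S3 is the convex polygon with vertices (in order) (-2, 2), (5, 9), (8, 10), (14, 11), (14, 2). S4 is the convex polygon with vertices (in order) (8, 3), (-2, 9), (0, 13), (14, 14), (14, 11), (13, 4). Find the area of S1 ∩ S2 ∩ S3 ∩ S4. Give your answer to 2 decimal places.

The intersection is the polygon with vertices (8,3), (2.375,6.375), (3.5,7.5), (8,6.6).
By the shoelace formula its area is 13.16.

13.16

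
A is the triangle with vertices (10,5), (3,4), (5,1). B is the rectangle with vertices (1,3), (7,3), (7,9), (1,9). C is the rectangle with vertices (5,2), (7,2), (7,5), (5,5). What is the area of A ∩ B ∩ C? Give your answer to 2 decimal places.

2.86

The intersection is the polygon with vertices (7,4.571), (7,3), (5,3), (5,4.286).
By the shoelace formula its area is 2.86.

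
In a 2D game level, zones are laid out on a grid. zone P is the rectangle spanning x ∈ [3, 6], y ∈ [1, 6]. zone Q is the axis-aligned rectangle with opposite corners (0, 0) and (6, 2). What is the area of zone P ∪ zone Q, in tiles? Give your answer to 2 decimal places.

By inclusion–exclusion:
Individual areas: |zone P| = 15, |zone Q| = 12.
|zone P∩zone Q|: x∈[3,6], y∈[1,2] → 3·1 = 3.
|zone P ∪ zone Q| = 27 − 3 = 24.00.

24.00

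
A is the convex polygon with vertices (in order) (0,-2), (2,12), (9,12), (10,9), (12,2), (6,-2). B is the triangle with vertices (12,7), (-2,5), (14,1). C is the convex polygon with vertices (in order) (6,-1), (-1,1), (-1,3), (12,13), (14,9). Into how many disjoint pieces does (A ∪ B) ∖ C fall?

(A ∪ B) ∖ C splits into 2 disjoint pieces (area 33.5442, area 32.7442).

2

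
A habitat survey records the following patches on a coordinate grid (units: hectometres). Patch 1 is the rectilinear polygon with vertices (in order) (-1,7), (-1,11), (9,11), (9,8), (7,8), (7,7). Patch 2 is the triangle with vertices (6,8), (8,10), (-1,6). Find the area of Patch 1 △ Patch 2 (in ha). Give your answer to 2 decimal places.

34.25

|Patch 1| = 38, |Patch 2| = 5, |Patch 1∩Patch 2| = 4.375.
|Patch 1 △ Patch 2| = |Patch 1| + |Patch 2| − 2·|Patch 1∩Patch 2| = 38 + 5 − 8.75 = 34.25.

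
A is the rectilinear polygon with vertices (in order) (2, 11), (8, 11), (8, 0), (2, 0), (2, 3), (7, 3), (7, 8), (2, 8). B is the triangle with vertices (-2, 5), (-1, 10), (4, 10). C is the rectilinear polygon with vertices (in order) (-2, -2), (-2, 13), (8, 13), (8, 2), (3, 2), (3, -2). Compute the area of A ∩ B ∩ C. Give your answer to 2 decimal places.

The intersection is the polygon with vertices (4,10), (2,8.333), (2,10).
By the shoelace formula its area is 1.67.

1.67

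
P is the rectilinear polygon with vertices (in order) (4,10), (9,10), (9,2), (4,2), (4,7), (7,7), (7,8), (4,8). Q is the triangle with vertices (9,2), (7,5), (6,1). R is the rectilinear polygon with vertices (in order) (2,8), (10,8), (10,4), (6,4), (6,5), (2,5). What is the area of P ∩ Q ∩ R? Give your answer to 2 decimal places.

The intersection is the polygon with vertices (7,5), (7.667,4), (6.75,4).
By the shoelace formula its area is 0.46.

0.46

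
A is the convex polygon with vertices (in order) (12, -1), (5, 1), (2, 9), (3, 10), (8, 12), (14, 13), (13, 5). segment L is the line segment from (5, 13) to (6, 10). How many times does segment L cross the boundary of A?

The segment meets the boundary at (5.647,11.059).

1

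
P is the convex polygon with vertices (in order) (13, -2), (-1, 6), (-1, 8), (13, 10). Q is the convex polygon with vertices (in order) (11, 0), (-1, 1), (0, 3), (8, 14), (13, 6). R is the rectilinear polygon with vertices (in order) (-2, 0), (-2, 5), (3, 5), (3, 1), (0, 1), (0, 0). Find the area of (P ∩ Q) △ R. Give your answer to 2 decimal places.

|P ∩ Q| = 72.2251.
|(P ∩ Q) ∩ R| = 1.3462.
|(P ∩ Q) △ R| = 72.2251 + 22 − 2.6925 = 91.53.

91.53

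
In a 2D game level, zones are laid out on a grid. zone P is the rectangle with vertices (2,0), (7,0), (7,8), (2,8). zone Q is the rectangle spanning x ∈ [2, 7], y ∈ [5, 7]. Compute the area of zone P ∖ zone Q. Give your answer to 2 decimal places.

|zone P∩zone Q|: x∈[2,7], y∈[5,7] → 5·2 = 10.
|zone P| = 40.
|zone P ∖ zone Q| = |zone P| − |zone P∩zone Q| = 40 − 10 = 30.00.

30.00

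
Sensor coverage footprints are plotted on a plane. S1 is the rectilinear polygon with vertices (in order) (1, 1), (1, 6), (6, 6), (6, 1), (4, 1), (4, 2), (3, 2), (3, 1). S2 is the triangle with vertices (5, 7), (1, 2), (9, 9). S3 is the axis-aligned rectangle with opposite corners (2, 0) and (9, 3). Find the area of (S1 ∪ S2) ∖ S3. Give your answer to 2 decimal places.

20.26

|S1 ∪ S2| = 27.2571.
|(S1 ∪ S2) ∩ S3| = 7.
|(S1 ∪ S2) ∖ S3| = 27.2571 − 7 = 20.26.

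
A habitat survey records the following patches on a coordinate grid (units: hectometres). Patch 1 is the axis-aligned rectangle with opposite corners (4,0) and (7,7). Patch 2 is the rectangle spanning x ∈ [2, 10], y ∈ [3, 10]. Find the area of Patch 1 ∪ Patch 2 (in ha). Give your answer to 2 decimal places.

By inclusion–exclusion:
Individual areas: |Patch 1| = 21, |Patch 2| = 56.
|Patch 1∩Patch 2|: x∈[4,7], y∈[3,7] → 3·4 = 12.
|Patch 1 ∪ Patch 2| = 77 − 12 = 65.00.

65.00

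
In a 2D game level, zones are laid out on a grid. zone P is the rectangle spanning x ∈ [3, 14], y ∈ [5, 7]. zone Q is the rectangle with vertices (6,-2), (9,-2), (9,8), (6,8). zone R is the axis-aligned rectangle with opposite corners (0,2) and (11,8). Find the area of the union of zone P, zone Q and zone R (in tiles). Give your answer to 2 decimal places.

84.00

By inclusion–exclusion:
Individual areas: |zone P| = 22, |zone Q| = 30, |zone R| = 66.
|zone P∩zone Q|: x∈[6,9], y∈[5,7] → 3·2 = 6.
|zone P∩zone R|: x∈[3,11], y∈[5,7] → 8·2 = 16.
|zone Q∩zone R|: x∈[6,9], y∈[2,8] → 3·6 = 18.
|zone P∩zone Q∩zone R| = 6.
|zone P ∪ zone Q ∪ zone R| = 118 − 40 + 6 = 84.00.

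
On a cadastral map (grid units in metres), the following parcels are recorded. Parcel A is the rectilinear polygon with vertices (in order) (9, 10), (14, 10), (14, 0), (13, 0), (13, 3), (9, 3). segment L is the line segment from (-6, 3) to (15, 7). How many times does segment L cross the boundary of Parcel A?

2

The segment meets the boundary at (14,6.81), (9,5.857).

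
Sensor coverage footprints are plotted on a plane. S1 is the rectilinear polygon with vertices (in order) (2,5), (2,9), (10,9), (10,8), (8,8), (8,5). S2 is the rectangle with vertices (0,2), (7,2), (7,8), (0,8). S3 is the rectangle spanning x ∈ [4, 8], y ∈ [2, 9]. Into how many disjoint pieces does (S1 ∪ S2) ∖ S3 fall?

2

(S1 ∪ S2) ∖ S3 splits into 2 disjoint pieces (area 26, area 2).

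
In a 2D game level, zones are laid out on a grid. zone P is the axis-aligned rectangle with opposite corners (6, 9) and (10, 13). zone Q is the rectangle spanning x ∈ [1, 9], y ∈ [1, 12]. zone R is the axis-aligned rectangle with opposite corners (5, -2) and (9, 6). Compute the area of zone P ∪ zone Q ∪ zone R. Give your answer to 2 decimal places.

By inclusion–exclusion:
Individual areas: |zone P| = 16, |zone Q| = 88, |zone R| = 32.
|zone P∩zone Q|: x∈[6,9], y∈[9,12] → 3·3 = 9.
|zone P∩zone R| = 0 (no overlap).
|zone Q∩zone R|: x∈[5,9], y∈[1,6] → 4·5 = 20.
|zone P∩zone Q∩zone R| = 0.
|zone P ∪ zone Q ∪ zone R| = 136 − 29 + 0 = 107.00.

107.00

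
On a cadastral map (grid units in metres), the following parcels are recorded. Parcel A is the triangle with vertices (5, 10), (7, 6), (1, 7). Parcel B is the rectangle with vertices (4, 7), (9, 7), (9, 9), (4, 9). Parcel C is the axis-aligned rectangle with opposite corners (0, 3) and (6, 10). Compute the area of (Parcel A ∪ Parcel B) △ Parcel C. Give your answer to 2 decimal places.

|Parcel A ∪ Parcel B| = 17.
|(Parcel A ∪ Parcel B) ∩ Parcel C| = 10.3333.
|(Parcel A ∪ Parcel B) △ Parcel C| = 17 + 42 − 20.6667 = 38.33.

38.33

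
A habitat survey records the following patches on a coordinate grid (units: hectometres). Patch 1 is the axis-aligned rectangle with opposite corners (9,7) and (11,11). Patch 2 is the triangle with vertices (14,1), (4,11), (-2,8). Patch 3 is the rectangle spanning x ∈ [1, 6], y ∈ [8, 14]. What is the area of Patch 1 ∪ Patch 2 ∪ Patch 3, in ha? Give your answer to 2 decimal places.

72.25

By inclusion–exclusion:
Individual areas: |Patch 1| = 8, |Patch 2| = 45, |Patch 3| = 30.
|Patch 1∩Patch 2| = 0.
|Patch 1∩Patch 3| = 0 (no overlap).
|Patch 2∩Patch 3| = 10.75.
|Patch 1∩Patch 2∩Patch 3| = 0.
|Patch 1 ∪ Patch 2 ∪ Patch 3| = 83 − 10.75 + 0 = 72.25.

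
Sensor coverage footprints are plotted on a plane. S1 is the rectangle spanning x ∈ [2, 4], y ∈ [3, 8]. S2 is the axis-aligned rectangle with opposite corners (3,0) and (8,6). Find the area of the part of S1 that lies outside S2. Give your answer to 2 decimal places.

|S1∩S2|: x∈[3,4], y∈[3,6] → 1·3 = 3.
|S1| = 10.
|S1 ∖ S2| = |S1| − |S1∩S2| = 10 − 3 = 7.00.

7.00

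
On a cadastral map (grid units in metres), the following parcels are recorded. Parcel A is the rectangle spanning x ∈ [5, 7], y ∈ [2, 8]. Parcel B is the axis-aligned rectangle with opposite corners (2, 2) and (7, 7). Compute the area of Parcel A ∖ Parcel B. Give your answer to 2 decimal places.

2.00

|Parcel A∩Parcel B|: x∈[5,7], y∈[2,7] → 2·5 = 10.
|Parcel A| = 12.
|Parcel A ∖ Parcel B| = |Parcel A| − |Parcel A∩Parcel B| = 12 − 10 = 2.00.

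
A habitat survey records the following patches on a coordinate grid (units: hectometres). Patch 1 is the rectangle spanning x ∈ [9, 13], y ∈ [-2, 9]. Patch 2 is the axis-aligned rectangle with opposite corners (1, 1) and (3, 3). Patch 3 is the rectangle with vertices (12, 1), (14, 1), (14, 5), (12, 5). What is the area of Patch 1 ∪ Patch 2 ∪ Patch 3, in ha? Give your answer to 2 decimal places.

By inclusion–exclusion:
Individual areas: |Patch 1| = 44, |Patch 2| = 4, |Patch 3| = 8.
|Patch 1∩Patch 2| = 0 (no overlap).
|Patch 1∩Patch 3|: x∈[12,13], y∈[1,5] → 1·4 = 4.
|Patch 2∩Patch 3| = 0 (no overlap).
|Patch 1∩Patch 2∩Patch 3| = 0.
|Patch 1 ∪ Patch 2 ∪ Patch 3| = 56 − 4 + 0 = 52.00.

52.00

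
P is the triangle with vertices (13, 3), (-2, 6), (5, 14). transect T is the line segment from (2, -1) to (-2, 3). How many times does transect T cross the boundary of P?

The segment lies entirely outside P and never meets its boundary.

0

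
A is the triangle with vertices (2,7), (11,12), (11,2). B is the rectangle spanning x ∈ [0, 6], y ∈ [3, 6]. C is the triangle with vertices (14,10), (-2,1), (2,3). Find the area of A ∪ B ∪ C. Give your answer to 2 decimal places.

62.19

By inclusion–exclusion:
Individual areas: |A| = 45, |B| = 18, |C| = 2.
|A∩B| = 1.3444.
|A∩C| = 0.6707.
|B∩C| = 0.8889.
|A∩B∩C| = 0.0978.
|A ∪ B ∪ C| = 65 − 2.904 + 0.0978 = 62.19.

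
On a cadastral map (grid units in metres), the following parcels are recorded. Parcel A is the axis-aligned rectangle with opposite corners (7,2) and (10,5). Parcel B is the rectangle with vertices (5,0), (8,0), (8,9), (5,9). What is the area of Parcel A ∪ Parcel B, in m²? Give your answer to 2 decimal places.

33.00

By inclusion–exclusion:
Individual areas: |Parcel A| = 9, |Parcel B| = 27.
|Parcel A∩Parcel B|: x∈[7,8], y∈[2,5] → 1·3 = 3.
|Parcel A ∪ Parcel B| = 36 − 3 = 33.00.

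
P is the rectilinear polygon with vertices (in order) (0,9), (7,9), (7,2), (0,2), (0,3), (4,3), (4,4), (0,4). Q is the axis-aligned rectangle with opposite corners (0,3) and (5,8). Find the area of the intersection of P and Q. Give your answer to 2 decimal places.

21.00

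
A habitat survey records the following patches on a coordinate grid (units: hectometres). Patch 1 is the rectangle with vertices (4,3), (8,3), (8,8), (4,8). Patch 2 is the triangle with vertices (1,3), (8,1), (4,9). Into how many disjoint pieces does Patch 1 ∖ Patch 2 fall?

Patch 1 ∖ Patch 2 is a single connected region.

1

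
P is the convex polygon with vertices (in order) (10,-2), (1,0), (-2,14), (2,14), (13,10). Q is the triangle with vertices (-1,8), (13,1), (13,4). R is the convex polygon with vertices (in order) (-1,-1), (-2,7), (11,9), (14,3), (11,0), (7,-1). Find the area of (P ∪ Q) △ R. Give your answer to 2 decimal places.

89.61

|P ∪ Q| = 168.8104.
|(P ∪ Q) ∩ R| = 101.8491.
|(P ∪ Q) △ R| = 168.8104 + 124.5 − 203.6982 = 89.61.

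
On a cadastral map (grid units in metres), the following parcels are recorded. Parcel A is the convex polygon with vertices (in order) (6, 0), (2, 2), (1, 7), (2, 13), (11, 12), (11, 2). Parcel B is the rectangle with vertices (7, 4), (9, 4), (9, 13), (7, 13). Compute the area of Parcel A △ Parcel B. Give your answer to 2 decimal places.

|Parcel A| = 109, |Parcel B| = 18, |Parcel A∩Parcel B| = 16.6667.
|Parcel A △ Parcel B| = |Parcel A| + |Parcel B| − 2·|Parcel A∩Parcel B| = 109 + 18 − 33.3333 = 93.67.

93.67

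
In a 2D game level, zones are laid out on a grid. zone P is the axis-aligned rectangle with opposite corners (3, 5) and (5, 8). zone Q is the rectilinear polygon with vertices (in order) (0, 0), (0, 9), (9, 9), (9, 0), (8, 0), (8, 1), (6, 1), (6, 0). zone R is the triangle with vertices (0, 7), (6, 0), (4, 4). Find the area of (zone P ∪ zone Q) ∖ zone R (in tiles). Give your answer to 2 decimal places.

|zone P ∪ zone Q| = 79.
|(zone P ∪ zone Q) ∩ zone R| = 5.
|(zone P ∪ zone Q) ∖ zone R| = 79 − 5 = 74.00.

74.00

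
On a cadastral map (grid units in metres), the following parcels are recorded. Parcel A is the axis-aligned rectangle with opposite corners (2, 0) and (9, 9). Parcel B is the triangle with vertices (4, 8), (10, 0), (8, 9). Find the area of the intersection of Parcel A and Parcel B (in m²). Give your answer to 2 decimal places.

17.42

The intersection is the polygon with vertices (9,1.333), (4,8), (8,9), (9,4.5).
By the shoelace formula its area is 17.42.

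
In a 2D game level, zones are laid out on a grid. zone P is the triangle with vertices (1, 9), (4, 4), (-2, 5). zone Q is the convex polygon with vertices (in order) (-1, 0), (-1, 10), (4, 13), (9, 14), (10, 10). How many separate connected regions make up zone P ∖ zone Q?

zone P ∖ zone Q splits into 2 disjoint pieces (area 0.0805, area 0.75).

2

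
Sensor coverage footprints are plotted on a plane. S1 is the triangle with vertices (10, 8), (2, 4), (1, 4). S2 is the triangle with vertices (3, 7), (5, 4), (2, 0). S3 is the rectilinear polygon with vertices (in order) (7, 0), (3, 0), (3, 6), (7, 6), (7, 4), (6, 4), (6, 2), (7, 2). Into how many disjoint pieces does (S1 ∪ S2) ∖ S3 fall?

(S1 ∪ S2) ∖ S3 splits into 2 disjoint pieces (area 3.6647, area 0.5).

2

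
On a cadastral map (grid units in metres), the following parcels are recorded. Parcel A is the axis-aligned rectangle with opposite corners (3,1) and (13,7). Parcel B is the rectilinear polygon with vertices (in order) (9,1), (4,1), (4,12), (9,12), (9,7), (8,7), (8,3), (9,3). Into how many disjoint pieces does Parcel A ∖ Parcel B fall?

Parcel A ∖ Parcel B splits into 2 disjoint pieces (area 28, area 6).

2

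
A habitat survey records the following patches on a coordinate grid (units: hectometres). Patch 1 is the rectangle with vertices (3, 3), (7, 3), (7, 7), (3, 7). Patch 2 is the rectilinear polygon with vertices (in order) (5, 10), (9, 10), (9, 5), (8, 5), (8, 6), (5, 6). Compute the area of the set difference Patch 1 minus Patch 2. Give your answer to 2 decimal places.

|Patch 1| = 16, |Patch 1∩Patch 2| = 2.
|Patch 1 ∖ Patch 2| = |Patch 1| − |Patch 1∩Patch 2| = 16 − 2 = 14.00.

14.00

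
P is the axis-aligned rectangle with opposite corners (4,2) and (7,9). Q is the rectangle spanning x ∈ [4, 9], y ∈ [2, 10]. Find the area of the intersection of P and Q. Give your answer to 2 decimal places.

|P∩Q|: x∈[4,7], y∈[2,9] → 3·7 = 21.

21.00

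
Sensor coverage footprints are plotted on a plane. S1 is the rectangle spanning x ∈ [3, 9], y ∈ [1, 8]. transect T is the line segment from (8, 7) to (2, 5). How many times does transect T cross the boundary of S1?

The segment meets the boundary at (3,5.333).

1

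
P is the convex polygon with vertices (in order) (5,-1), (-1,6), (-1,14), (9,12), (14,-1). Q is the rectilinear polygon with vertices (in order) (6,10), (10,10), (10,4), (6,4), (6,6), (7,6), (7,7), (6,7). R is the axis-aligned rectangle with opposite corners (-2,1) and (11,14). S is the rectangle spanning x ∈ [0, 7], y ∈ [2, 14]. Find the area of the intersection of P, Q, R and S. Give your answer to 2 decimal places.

5.00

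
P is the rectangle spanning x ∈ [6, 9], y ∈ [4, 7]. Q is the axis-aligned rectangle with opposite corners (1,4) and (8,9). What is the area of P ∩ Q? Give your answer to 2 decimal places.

6.00

|P∩Q|: x∈[6,8], y∈[4,7] → 2·3 = 6.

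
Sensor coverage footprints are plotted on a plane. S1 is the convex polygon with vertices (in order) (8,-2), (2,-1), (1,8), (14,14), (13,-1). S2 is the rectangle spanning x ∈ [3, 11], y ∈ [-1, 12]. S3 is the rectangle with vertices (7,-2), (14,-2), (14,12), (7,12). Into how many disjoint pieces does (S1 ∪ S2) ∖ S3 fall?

(S1 ∪ S2) ∖ S3 splits into 2 disjoint pieces (area 68.5064, area 4.2).

2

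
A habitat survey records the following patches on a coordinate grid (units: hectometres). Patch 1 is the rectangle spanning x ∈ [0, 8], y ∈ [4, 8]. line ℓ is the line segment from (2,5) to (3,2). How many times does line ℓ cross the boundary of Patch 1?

1

The segment meets the boundary at (2.333,4).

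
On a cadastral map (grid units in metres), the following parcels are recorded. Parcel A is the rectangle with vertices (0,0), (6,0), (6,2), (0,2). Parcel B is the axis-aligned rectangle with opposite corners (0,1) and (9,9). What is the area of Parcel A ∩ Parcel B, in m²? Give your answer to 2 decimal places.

6.00

|Parcel A∩Parcel B|: x∈[0,6], y∈[1,2] → 6·1 = 6.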